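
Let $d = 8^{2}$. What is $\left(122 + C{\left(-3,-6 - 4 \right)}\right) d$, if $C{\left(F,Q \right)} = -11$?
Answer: $7104$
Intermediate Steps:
$d = 64$
$\left(122 + C{\left(-3,-6 - 4 \right)}\right) d = \left(122 - 11\right) 64 = 111 \cdot 64 = 7104$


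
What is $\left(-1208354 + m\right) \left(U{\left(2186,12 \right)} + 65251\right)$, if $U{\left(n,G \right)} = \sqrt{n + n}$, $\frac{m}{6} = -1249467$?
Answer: $-568020134156 - 17410312 \sqrt{1093} \approx -5.686 \cdot 10^{11}$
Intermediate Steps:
$m = -7496802$ ($m = 6 \left(-1249467\right) = -7496802$)
$U{\left(n,G \right)} = \sqrt{2} \sqrt{n}$ ($U{\left(n,G \right)} = \sqrt{2 n} = \sqrt{2} \sqrt{n}$)
$\left(-1208354 + m\right) \left(U{\left(2186,12 \right)} + 65251\right) = \left(-1208354 - 7496802\right) \left(\sqrt{2} \sqrt{2186} + 65251\right) = - 8705156 \left(2 \sqrt{1093} + 65251\right) = - 8705156 \left(65251 + 2 \sqrt{1093}\right) = -568020134156 - 17410312 \sqrt{1093}$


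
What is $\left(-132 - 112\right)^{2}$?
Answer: $59536$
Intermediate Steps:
$\left(-132 - 112\right)^{2} = \left(-244\right)^{2} = 59536$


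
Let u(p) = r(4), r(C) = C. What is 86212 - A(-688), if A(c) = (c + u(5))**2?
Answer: -381644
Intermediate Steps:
u(p) = 4
A(c) = (4 + c)**2 (A(c) = (c + 4)**2 = (4 + c)**2)
86212 - A(-688) = 86212 - (4 - 688)**2 = 86212 - 1*(-684)**2 = 86212 - 1*467856 = 86212 - 467856 = -381644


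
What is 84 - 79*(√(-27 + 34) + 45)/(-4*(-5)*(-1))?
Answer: 1047/4 + 79*√7/20 ≈ 272.20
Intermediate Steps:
84 - 79*(√(-27 + 34) + 45)/(-4*(-5)*(-1)) = 84 - 79*(√7 + 45)/(20*(-1)) = 84 - 79*(45 + √7)/(-20) = 84 - 79*(45 + √7)*(-1)/20 = 84 - 79*(-9/4 - √7/20) = 84 + (711/4 + 79*√7/20) = 1047/4 + 79*√7/20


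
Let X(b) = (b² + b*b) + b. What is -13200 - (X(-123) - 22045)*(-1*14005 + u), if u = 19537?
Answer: -44767080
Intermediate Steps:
X(b) = b + 2*b² (X(b) = (b² + b²) + b = 2*b² + b = b + 2*b²)
-13200 - (X(-123) - 22045)*(-1*14005 + u) = -13200 - (-123*(1 + 2*(-123)) - 22045)*(-1*14005 + 19537) = -13200 - (-123*(1 - 246) - 22045)*(-14005 + 19537) = -13200 - (-123*(-245) - 22045)*5532 = -13200 - (30135 - 22045)*5532 = -13200 - 8090*5532 = -13200 - 1*44753880 = -13200 - 44753880 = -44767080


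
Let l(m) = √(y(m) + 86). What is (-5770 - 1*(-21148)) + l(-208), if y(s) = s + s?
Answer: 15378 + I*√330 ≈ 15378.0 + 18.166*I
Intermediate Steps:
y(s) = 2*s
l(m) = √(86 + 2*m) (l(m) = √(2*m + 86) = √(86 + 2*m))
(-5770 - 1*(-21148)) + l(-208) = (-5770 - 1*(-21148)) + √(86 + 2*(-208)) = (-5770 + 21148) + √(86 - 416) = 15378 + √(-330) = 15378 + I*√330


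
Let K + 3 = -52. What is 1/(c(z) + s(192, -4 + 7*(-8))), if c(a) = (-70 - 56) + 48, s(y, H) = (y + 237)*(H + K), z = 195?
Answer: -1/49413 ≈ -2.0238e-5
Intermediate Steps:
K = -55 (K = -3 - 52 = -55)
s(y, H) = (-55 + H)*(237 + y) (s(y, H) = (y + 237)*(H - 55) = (237 + y)*(-55 + H) = (-55 + H)*(237 + y))
c(a) = -78 (c(a) = -126 + 48 = -78)
1/(c(z) + s(192, -4 + 7*(-8))) = 1/(-78 + (-13035 - 55*192 + 237*(-4 + 7*(-8)) + (-4 + 7*(-8))*192)) = 1/(-78 + (-13035 - 10560 + 237*(-4 - 56) + (-4 - 56)*192)) = 1/(-78 + (-13035 - 10560 + 237*(-60) - 60*192)) = 1/(-78 + (-13035 - 10560 - 14220 - 11520)) = 1/(-78 - 49335) = 1/(-49413) = -1/49413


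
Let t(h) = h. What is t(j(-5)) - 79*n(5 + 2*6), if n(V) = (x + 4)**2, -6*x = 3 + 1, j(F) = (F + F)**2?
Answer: -7000/9 ≈ -777.78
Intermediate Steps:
j(F) = 4*F**2 (j(F) = (2*F)**2 = 4*F**2)
x = -2/3 (x = -(3 + 1)/6 = -1/6*4 = -2/3 ≈ -0.66667)
n(V) = 100/9 (n(V) = (-2/3 + 4)**2 = (10/3)**2 = 100/9)
t(j(-5)) - 79*n(5 + 2*6) = 4*(-5)**2 - 79*100/9 = 4*25 - 1*7900/9 = 100 - 7900/9 = -7000/9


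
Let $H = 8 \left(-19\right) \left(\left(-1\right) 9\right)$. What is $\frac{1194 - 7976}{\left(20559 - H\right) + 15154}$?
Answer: $- \frac{6782}{34345} \approx -0.19747$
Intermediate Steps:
$H = 1368$ ($H = \left(-152\right) \left(-9\right) = 1368$)
$\frac{1194 - 7976}{\left(20559 - H\right) + 15154} = \frac{1194 - 7976}{\left(20559 - 1368\right) + 15154} = - \frac{6782}{\left(20559 - 1368\right) + 15154} = - \frac{6782}{19191 + 15154} = - \frac{6782}{34345}$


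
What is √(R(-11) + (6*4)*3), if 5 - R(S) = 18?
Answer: √59 ≈ 7.6811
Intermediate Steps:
R(S) = -13 (R(S) = 5 - 1*18 = 5 - 18 = -13)
√(R(-11) + (6*4)*3) = √(-13 + (6*4)*3) = √(-13 + 24*3) = √(-13 + 72) = √59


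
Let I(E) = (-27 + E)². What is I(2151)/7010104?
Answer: 563922/876263 ≈ 0.64355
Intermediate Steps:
I(2151)/7010104 = (-27 + 2151)²/7010104 = 2124²*(1/7010104) = 4511376*(1/7010104) = 563922/876263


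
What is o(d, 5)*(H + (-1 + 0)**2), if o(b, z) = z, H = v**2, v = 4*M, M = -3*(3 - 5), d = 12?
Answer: 2885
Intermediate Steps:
M = 6 (M = -3*(-2) = 6)
v = 24 (v = 4*6 = 24)
H = 576 (H = 24**2 = 576)
o(d, 5)*(H + (-1 + 0)**2) = 5*(576 + (-1 + 0)**2) = 5*(576 + (-1)**2) = 5*(576 + 1) = 5*577 = 2885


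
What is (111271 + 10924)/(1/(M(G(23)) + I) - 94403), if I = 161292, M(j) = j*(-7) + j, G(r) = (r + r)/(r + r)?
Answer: -19708342770/15225882257 ≈ -1.2944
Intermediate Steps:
G(r) = 1 (G(r) = (2*r)/((2*r)) = (2*r)*(1/(2*r)) = 1)
M(j) = -6*j (M(j) = -7*j + j = -6*j)
(111271 + 10924)/(1/(M(G(23)) + I) - 94403) = (111271 + 10924)/(1/(-6*1 + 161292) - 94403) = 122195/(1/(-6 + 161292) - 94403) = 122195/(1/161286 - 94403) = 122195/(-15225882257/161286) = 122195*(-161286/15225882257) = -19708342770/15225882257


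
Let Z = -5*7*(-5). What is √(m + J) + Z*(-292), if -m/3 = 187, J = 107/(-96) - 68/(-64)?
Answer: -51100 + I*√323166/24 ≈ -51100.0 + 23.687*I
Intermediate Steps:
J = -5/96 (J = 107*(-1/96) - 68*(-1/64) = -107/96 + 17/16 = -5/96 ≈ -0.052083)
m = -561 (m = -3*187 = -561)
Z = 175 (Z = -35*(-5) = 175)
√(m + J) + Z*(-292) = √(-561 - 5/96) + 175*(-292) = √(-53861/96) - 51100 = I*√323166/24 - 51100 = -51100 + I*√323166/24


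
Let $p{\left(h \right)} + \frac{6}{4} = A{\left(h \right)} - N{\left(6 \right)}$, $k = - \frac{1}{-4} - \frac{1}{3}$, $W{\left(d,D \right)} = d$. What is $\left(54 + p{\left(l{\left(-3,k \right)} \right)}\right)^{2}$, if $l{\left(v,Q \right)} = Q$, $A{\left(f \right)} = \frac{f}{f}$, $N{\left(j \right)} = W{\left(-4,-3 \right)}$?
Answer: $\frac{13225}{4} \approx 3306.3$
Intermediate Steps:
$k = - \frac{1}{12}$ ($k = \left(-1\right) \left(- \frac{1}{4}\right) - \frac{1}{3} = \frac{1}{4} - \frac{1}{3} = - \frac{1}{12} \approx -0.083333$)
$N{\left(j \right)} = -4$
$A{\left(f \right)} = 1$
$p{\left(h \right)} = \frac{7}{2}$ ($p{\left(h \right)} = - \frac{3}{2} + \left(1 - -4\right) = - \frac{3}{2} + \left(1 + 4\right) = - \frac{3}{2} + 5 = \frac{7}{2}$)
$\left(54 + p{\left(l{\left(-3,k \right)} \right)}\right)^{2} = \left(54 + \frac{7}{2}\right)^{2} = \left(\frac{115}{2}\right)^{2} = \frac{13225}{4}$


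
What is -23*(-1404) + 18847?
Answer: 51139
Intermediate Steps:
-23*(-1404) + 18847 = 32292 + 18847 = 51139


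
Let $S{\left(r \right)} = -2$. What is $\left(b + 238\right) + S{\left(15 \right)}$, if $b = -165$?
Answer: $71$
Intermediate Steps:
$\left(b + 238\right) + S{\left(15 \right)} = \left(-165 + 238\right) - 2 = 73 - 2 = 71$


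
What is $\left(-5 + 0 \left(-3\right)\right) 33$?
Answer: $-165$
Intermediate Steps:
$\left(-5 + 0 \left(-3\right)\right) 33 = \left(-5 + 0\right) 33 = \left(-5\right) 33 = -165$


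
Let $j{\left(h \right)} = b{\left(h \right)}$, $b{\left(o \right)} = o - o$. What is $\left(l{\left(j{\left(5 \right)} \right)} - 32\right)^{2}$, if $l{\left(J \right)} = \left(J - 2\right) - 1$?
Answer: $1225$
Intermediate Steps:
$b{\left(o \right)} = 0$
$j{\left(h \right)} = 0$
$l{\left(J \right)} = -3 + J$ ($l{\left(J \right)} = \left(-2 + J\right) - 1 = -3 + J$)
$\left(l{\left(j{\left(5 \right)} \right)} - 32\right)^{2} = \left(\left(-3 + 0\right) - 32\right)^{2} = \left(-3 - 32\right)^{2} = \left(-35\right)^{2} = 1225$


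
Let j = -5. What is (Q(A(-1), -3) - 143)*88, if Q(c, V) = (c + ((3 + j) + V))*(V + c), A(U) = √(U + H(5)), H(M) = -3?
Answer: -11616 - 1408*I ≈ -11616.0 - 1408.0*I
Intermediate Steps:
A(U) = √(-3 + U) (A(U) = √(U - 3) = √(-3 + U))
Q(c, V) = (V + c)*(-2 + V + c) (Q(c, V) = (c + ((3 - 5) + V))*(V + c) = (c + (-2 + V))*(V + c) = (-2 + V + c)*(V + c) = (V + c)*(-2 + V + c))
(Q(A(-1), -3) - 143)*88 = (((-3)² + (√(-3 - 1))² - 2*(-3) - 2*√(-3 - 1) + 2*(-3)*√(-3 - 1)) - 143)*88 = ((9 + (√(-4))² + 6 - 4*I + 2*(-3)*√(-4)) - 143)*88 = ((9 + (2*I)² + 6 - 4*I + 2*(-3)*(2*I)) - 143)*88 = ((9 - 4 + 6 - 4*I - 12*I) - 143)*88 = ((11 - 16*I) - 143)*88 = (-132 - 16*I)*88 = -11616 - 1408*I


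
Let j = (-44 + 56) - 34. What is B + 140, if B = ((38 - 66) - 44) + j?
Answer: 46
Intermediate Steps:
j = -22 (j = 12 - 34 = -22)
B = -94 (B = ((38 - 66) - 44) - 22 = (-28 - 44) - 22 = -72 - 22 = -94)
B + 140 = -94 + 140 = 46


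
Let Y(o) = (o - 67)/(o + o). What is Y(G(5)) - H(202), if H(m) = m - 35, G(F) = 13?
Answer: -2198/13 ≈ -169.08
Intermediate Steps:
Y(o) = (-67 + o)/(2*o) (Y(o) = (-67 + o)/((2*o)) = (-67 + o)*(1/(2*o)) = (-67 + o)/(2*o))
H(m) = -35 + m
Y(G(5)) - H(202) = (½)*(-67 + 13)/13 - (-35 + 202) = (½)*(1/13)*(-54) - 1*167 = -27/13 - 167 = -2198/13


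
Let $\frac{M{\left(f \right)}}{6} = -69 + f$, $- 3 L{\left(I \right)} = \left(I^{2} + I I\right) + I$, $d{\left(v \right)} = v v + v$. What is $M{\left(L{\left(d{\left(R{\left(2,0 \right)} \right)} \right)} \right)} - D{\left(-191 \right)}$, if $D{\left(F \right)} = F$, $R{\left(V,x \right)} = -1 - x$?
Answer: $-223$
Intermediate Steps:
$d{\left(v \right)} = v + v^{2}$ ($d{\left(v \right)} = v^{2} + v = v + v^{2}$)
$L{\left(I \right)} = - \frac{2 I^{2}}{3} - \frac{I}{3}$ ($L{\left(I \right)} = - \frac{\left(I^{2} + I I\right) + I}{3} = - \frac{\left(I^{2} + I^{2}\right) + I}{3} = - \frac{2 I^{2} + I}{3} = - \frac{I + 2 I^{2}}{3} = - \frac{2 I^{2}}{3} - \frac{I}{3}$)
$M{\left(f \right)} = -414 + 6 f$ ($M{\left(f \right)} = 6 \left(-69 + f\right) = -414 + 6 f$)
$M{\left(L{\left(d{\left(R{\left(2,0 \right)} \right)} \right)} \right)} - D{\left(-191 \right)} = \left(-414 + 6 \left(- \frac{\left(-1 - 0\right) \left(1 - 1\right) \left(1 + 2 \left(-1 - 0\right) \left(1 - 1\right)\right)}{3}\right)\right) - -191 = \left(-414 + 6 \left(- \frac{\left(-1 + 0\right) \left(1 + \left(-1 + 0\right)\right) \left(1 + 2 \left(-1 + 0\right) \left(1 + \left(-1 + 0\right)\right)\right)}{3}\right)\right) + 191 = \left(-414 + 6 \left(- \frac{- (1 - 1) \left(1 + 2 \left(- (1 - 1)\right)\right)}{3}\right)\right) + 191 = \left(-414 + 6 \left(- \frac{\left(-1\right) 0 \left(1 + 2 \left(\left(-1\right) 0\right)\right)}{3}\right)\right) + 191 = \left(-414 + 6 \left(\left(- \frac{1}{3}\right) 0 \left(1 + 2 \cdot 0\right)\right)\right) + 191 = \left(-414 + 6 \left(\left(- \frac{1}{3}\right) 0 \left(1 + 0\right)\right)\right) + 191 = \left(-414 + 6 \left(\left(- \frac{1}{3}\right) 0 \cdot 1\right)\right) + 191 = \left(-414 + 6 \cdot 0\right) + 191 = \left(-414 + 0\right) + 191 = -414 + 191 = -223$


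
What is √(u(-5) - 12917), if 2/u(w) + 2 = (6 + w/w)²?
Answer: I*√28533559/47 ≈ 113.65*I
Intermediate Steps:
u(w) = 2/47 (u(w) = 2/(-2 + (6 + w/w)²) = 2/(-2 + (6 + 1)²) = 2/(-2 + 7²) = 2/(-2 + 49) = 2/47)
√(u(-5) - 12917) = √(2/47 - 12917) = √(-607097/47) = I*√28533559/47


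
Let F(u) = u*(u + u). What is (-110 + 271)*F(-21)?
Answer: 142002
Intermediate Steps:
F(u) = 2*u**2 (F(u) = u*(2*u) = 2*u**2)
(-110 + 271)*F(-21) = (-110 + 271)*(2*(-21)**2) = 161*(2*441) = 161*882 = 142002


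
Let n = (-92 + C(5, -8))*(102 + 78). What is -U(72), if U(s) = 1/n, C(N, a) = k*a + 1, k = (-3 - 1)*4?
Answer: -1/6660 ≈ -0.00015015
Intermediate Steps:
k = -16 (k = -4*4 = -16)
C(N, a) = 1 - 16*a (C(N, a) = -16*a + 1 = 1 - 16*a)
n = 6660 (n = (-92 + (1 - 16*(-8)))*(102 + 78) = (-92 + (1 + 128))*180 = (-92 + 129)*180 = 37*180 = 6660)
U(s) = 1/6660
-U(72) = -1*1/6660 = -1/6660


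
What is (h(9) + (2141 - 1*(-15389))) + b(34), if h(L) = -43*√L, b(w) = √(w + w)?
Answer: 17401 + 2*√17 ≈ 17409.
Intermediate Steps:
b(w) = √2*√w (b(w) = √(2*w) = √2*√w)
(h(9) + (2141 - 1*(-15389))) + b(34) = (-43*√9 + (2141 - 1*(-15389))) + √2*√34 = (-43*3 + (2141 + 15389)) + 2*√17 = (-129 + 17530) + 2*√17 = 17401 + 2*√17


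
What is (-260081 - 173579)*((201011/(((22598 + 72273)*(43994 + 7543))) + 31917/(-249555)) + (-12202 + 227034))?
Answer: -7578368304791613377123704/81344394237099 ≈ -9.3164e+10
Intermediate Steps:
(-260081 - 173579)*((201011/(((22598 + 72273)*(43994 + 7543))) + 31917/(-249555)) + (-12202 + 227034)) = -433660*((201011/((94871*51537)) + 31917*(-1/249555)) + 214832) = -433660*((201011/4889366727 - 10639/83185) + 214832) = -433660*(-52001251508518/406721971185495 + 214832) = -433660*87376842512470753322/406721971185495 = -7578368304791613377123704/81344394237099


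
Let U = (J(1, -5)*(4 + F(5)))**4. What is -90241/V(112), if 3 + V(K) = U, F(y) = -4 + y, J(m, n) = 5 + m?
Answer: -90241/809997 ≈ -0.11141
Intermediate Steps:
U = 810000 (U = ((5 + 1)*(4 + (-4 + 5)))**4 = (6*(4 + 1))**4 = (6*5)**4 = 30**4 = 810000)
V(K) = 809997 (V(K) = -3 + 810000 = 809997)
-90241/V(112) = -90241/809997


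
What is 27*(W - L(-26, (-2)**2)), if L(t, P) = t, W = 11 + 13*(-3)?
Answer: -54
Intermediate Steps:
W = -28 (W = 11 - 39 = -28)
27*(W - L(-26, (-2)**2)) = 27*(-28 - 1*(-26)) = 27*(-28 + 26) = 27*(-2) = -54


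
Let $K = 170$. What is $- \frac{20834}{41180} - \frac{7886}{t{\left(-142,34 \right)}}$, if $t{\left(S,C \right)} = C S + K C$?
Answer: $- \frac{43072431}{4900420} \approx -8.7895$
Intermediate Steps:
$t{\left(S,C \right)} = 170 C + C S$ ($t{\left(S,C \right)} = C S + 170 C = 170 C + C S$)
$- \frac{20834}{41180} - \frac{7886}{t{\left(-142,34 \right)}} = - \frac{20834}{41180} - \frac{7886}{34 \left(170 - 142\right)} = \left(-20834\right) \frac{1}{41180} - \frac{7886}{34 \cdot 28} = - \frac{10417}{20590} - \frac{7886}{952} = - \frac{10417}{20590} - \frac{3943}{476} = - \frac{43072431}{4900420}$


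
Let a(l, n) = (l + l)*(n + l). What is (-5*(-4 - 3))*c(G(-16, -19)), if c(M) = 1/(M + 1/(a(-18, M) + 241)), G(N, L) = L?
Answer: -55055/29886 ≈ -1.8422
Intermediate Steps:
a(l, n) = 2*l*(l + n) (a(l, n) = (2*l)*(l + n) = 2*l*(l + n))
c(M) = 1/(M + 1/(889 - 36*M)) (c(M) = 1/(M + 1/(2*(-18)*(-18 + M) + 241)) = 1/(M + 1/((648 - 36*M) + 241)) = 1/(M + 1/(889 - 36*M)))
(-5*(-4 - 3))*c(G(-16, -19)) = (-5*(-4 - 3))*((-889 + 36*(-19))/(-1 - 889*(-19) + 36*(-19)**2)) = (-5*(-7))*((-889 - 684)/(-1 + 16891 + 36*361)) = 35*(-1573/(-1 + 16891 + 12996)) = 35*(-1573/29886) = -55055/29886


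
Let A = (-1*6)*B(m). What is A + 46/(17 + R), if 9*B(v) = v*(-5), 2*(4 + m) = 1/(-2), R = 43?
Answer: -67/5 ≈ -13.400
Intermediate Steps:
m = -17/4 (m = -4 + (1/2)/(-2) = -4 + (1/2)*(-1/2) = -4 - 1/4 = -17/4 ≈ -4.2500)
B(v) = -5*v/9 (B(v) = (v*(-5))/9 = (-5*v)/9 = -5*v/9)
A = -85/6 (A = (-1*6)*(-5/9*(-17/4)) = -6*85/36 = -85/6 ≈ -14.167)
A + 46/(17 + R) = -85/6 + 46/(17 + 43) = -85/6 + 46/60 = -85/6 + (1/60)*46 = -85/6 + 23/30 = -67/5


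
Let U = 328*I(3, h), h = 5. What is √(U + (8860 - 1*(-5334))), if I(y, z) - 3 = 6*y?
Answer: √21082 ≈ 145.20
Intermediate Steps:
I(y, z) = 3 + 6*y
U = 6888 (U = 328*(3 + 6*3) = 328*(3 + 18) = 328*21 = 6888)
√(U + (8860 - 1*(-5334))) = √(6888 + (8860 - 1*(-5334))) = √(6888 + (8860 + 5334)) = √(6888 + 14194) = √21082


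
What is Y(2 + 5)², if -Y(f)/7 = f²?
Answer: 117649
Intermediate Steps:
Y(f) = -7*f²
Y(2 + 5)² = (-7*(2 + 5)²)² = (-7*7²)² = (-7*49)² = (-343)² = 117649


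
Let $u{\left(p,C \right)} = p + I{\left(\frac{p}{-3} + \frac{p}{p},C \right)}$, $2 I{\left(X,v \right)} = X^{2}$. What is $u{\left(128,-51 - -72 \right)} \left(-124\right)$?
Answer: $- \frac{1111598}{9} \approx -1.2351 \cdot 10^{5}$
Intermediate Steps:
$I{\left(X,v \right)} = \frac{X^{2}}{2}$
$u{\left(p,C \right)} = p + \frac{\left(1 - \frac{p}{3}\right)^{2}}{2}$ ($u{\left(p,C \right)} = p + \frac{\left(\frac{p}{-3} + \frac{p}{p}\right)^{2}}{2} = p + \frac{\left(p \left(- \frac{1}{3}\right) + 1\right)^{2}}{2} = p + \frac{\left(- \frac{p}{3} + 1\right)^{2}}{2} = p + \frac{\left(1 - \frac{p}{3}\right)^{2}}{2}$)
$u{\left(128,-51 - -72 \right)} \left(-124\right) = \left(128 + \frac{\left(-3 + 128\right)^{2}}{18}\right) \left(-124\right) = \left(128 + \frac{125^{2}}{18}\right) \left(-124\right) = \left(128 + \frac{1}{18} \cdot 15625\right) \left(-124\right) = \left(128 + \frac{15625}{18}\right) \left(-124\right) = \frac{17929}{18} \left(-124\right) = - \frac{1111598}{9}$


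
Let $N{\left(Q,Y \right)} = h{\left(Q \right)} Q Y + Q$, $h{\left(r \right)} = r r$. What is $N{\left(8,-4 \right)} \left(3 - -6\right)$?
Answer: $-18360$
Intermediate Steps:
$h{\left(r \right)} = r^{2}$
$N{\left(Q,Y \right)} = Q + Y Q^{3}$ ($N{\left(Q,Y \right)} = Q^{2} Q Y + Q = Q^{3} Y + Q = Y Q^{3} + Q = Q + Y Q^{3}$)
$N{\left(8,-4 \right)} \left(3 - -6\right) = \left(8 - 4 \cdot 8^{3}\right) \left(3 - -6\right) = \left(8 - 2048\right) \left(3 + 6\right) = \left(8 - 2048\right) 9 = \left(-2040\right) 9 = -18360$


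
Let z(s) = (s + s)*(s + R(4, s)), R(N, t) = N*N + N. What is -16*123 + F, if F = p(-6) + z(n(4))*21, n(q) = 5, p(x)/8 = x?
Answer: 3234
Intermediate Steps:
p(x) = 8*x
R(N, t) = N + N**2 (R(N, t) = N**2 + N = N + N**2)
z(s) = 2*s*(20 + s) (z(s) = (s + s)*(s + 4*(1 + 4)) = (2*s)*(s + 4*5) = (2*s)*(s + 20) = (2*s)*(20 + s) = 2*s*(20 + s))
F = 5202 (F = 8*(-6) + (2*5*(20 + 5))*21 = -48 + (2*5*25)*21 = -48 + 250*21 = -48 + 5250 = 5202)
-16*123 + F = -16*123 + 5202 = -1968 + 5202 = 3234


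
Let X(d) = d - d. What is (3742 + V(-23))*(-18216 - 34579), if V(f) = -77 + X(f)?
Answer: -193493675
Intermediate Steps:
X(d) = 0
V(f) = -77 (V(f) = -77 + 0 = -77)
(3742 + V(-23))*(-18216 - 34579) = (3742 - 77)*(-18216 - 34579) = 3665*(-52795) = -193493675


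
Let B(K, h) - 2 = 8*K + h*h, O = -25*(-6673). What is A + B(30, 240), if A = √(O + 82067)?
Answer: 57842 + 2*√62223 ≈ 58341.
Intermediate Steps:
O = 166825
A = 2*√62223 (A = √(166825 + 82067) = √248892 = 2*√62223 ≈ 498.89)
B(K, h) = 2 + h² + 8*K (B(K, h) = 2 + (8*K + h*h) = 2 + (8*K + h²) = 2 + (h² + 8*K) = 2 + h² + 8*K)
A + B(30, 240) = 2*√62223 + (2 + 240² + 8*30) = 2*√62223 + (2 + 57600 + 240) = 2*√62223 + 57842 = 57842 + 2*√62223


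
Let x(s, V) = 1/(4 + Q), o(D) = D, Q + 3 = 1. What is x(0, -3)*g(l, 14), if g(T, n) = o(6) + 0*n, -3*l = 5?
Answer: 3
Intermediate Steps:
Q = -2 (Q = -3 + 1 = -2)
x(s, V) = 1/2 (x(s, V) = 1/(4 - 2) = 1/2)
l = -5/3 (l = -1/3*5 = -5/3 ≈ -1.6667)
g(T, n) = 6 (g(T, n) = 6 + 0*n = 6 + 0 = 6)
x(0, -3)*g(l, 14) = (1/2)*6 = 3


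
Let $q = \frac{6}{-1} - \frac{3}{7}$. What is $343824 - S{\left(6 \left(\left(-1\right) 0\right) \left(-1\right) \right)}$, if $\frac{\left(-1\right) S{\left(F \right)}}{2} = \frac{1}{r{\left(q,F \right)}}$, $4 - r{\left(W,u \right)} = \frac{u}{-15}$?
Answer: $\frac{687649}{2} \approx 3.4382 \cdot 10^{5}$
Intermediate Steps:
$q = - \frac{45}{7}$ ($q = 6 \left(-1\right) - \frac{3}{7} = -6 - \frac{3}{7} = - \frac{45}{7} \approx -6.4286$)
$r{\left(W,u \right)} = 4 + \frac{u}{15}$ ($r{\left(W,u \right)} = 4 - \frac{u}{-15} = 4 - u \left(- \frac{1}{15}\right) = 4 - - \frac{u}{15} = 4 + \frac{u}{15}$)
$S{\left(F \right)} = - \frac{2}{4 + \frac{F}{15}}$
$343824 - S{\left(6 \left(\left(-1\right) 0\right) \left(-1\right) \right)} = 343824 - - \frac{30}{60 + 6 \left(\left(-1\right) 0\right) \left(-1\right)} = 343824 - - \frac{30}{60 + 6 \cdot 0 \left(-1\right)} = 343824 - - \frac{30}{60 + 0 \left(-1\right)} = 343824 - - \frac{30}{60 + 0} = 343824 - - \frac{30}{60} = 343824 - \left(-30\right) \frac{1}{60} = 343824 - - \frac{1}{2} = 343824 + \frac{1}{2} = \frac{687649}{2}$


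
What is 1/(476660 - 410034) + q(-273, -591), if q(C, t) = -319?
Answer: -21253693/66626 ≈ -319.00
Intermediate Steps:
1/(476660 - 410034) + q(-273, -591) = 1/(476660 - 410034) - 319 = 1/66626 - 319 = -21253693/66626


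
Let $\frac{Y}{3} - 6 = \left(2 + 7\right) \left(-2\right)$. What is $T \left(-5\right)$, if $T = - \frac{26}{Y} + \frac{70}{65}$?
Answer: $- \frac{2105}{234} \approx -8.9957$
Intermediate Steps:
$Y = -36$ ($Y = 18 + 3 \left(2 + 7\right) \left(-2\right) = 18 + 3 \cdot 9 \left(-2\right) = 18 + 3 \left(-18\right) = 18 - 54 = -36$)
$T = \frac{421}{234}$ ($T = - \frac{26}{-36} + \frac{70}{65} = \left(-26\right) \left(- \frac{1}{36}\right) + 70 \cdot \frac{1}{65} = \frac{13}{18} + \frac{14}{13} = \frac{421}{234} \approx 1.7991$)
$T \left(-5\right) = \frac{421}{234} \left(-5\right) = - \frac{2105}{234}$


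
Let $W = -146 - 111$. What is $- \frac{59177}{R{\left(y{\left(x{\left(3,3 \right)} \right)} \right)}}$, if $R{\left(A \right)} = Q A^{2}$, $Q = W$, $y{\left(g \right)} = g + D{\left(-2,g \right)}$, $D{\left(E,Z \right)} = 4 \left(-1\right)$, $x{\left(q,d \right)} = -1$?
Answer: $\frac{59177}{6425} \approx 9.2104$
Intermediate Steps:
$D{\left(E,Z \right)} = -4$
$y{\left(g \right)} = -4 + g$ ($y{\left(g \right)} = g - 4 = -4 + g$)
$W = -257$ ($W = -146 - 111 = -257$)
$Q = -257$
$R{\left(A \right)} = - 257 A^{2}$
$- \frac{59177}{R{\left(y{\left(x{\left(3,3 \right)} \right)} \right)}} = - \frac{59177}{\left(-257\right) \left(-4 - 1\right)^{2}} = - \frac{59177}{\left(-257\right) \left(-5\right)^{2}} = - \frac{59177}{\left(-257\right) 25} = - \frac{59177}{-6425} = \left(-59177\right) \left(- \frac{1}{6425}\right) = \frac{59177}{6425}$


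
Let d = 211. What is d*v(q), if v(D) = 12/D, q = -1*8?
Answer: -633/2 ≈ -316.50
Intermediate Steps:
q = -8
d*v(q) = 211*(12/(-8)) = 211*(12*(-1/8)) = 211*(-3/2) = -633/2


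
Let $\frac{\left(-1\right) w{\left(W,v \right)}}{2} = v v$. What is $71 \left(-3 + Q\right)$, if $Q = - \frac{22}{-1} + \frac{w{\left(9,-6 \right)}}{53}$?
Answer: $\frac{66385}{53} \approx 1252.5$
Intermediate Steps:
$w{\left(W,v \right)} = - 2 v^{2}$ ($w{\left(W,v \right)} = - 2 v v = - 2 v^{2}$)
$Q = \frac{1094}{53}$ ($Q = - \frac{22}{-1} + \frac{\left(-2\right) \left(-6\right)^{2}}{53} = \left(-22\right) \left(-1\right) + \left(-2\right) 36 \cdot \frac{1}{53} = 22 - \frac{72}{53} = \frac{1094}{53} \approx 20.642$)
$71 \left(-3 + Q\right) = 71 \left(-3 + \frac{1094}{53}\right) = 71 \cdot \frac{935}{53} = \frac{66385}{53}$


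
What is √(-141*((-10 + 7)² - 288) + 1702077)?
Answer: 2*√435354 ≈ 1319.6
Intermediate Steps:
√(-141*((-10 + 7)² - 288) + 1702077) = √(-141*((-3)² - 288) + 1702077) = √(-141*(9 - 288) + 1702077) = √(-141*(-279) + 1702077) = √(39339 + 1702077) = √1741416 = 2*√435354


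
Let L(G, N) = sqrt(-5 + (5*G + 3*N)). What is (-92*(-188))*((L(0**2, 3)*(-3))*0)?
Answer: 0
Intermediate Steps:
L(G, N) = sqrt(-5 + 3*N + 5*G) (L(G, N) = sqrt(-5 + (3*N + 5*G)) = sqrt(-5 + 3*N + 5*G))
(-92*(-188))*((L(0**2, 3)*(-3))*0) = (-92*(-188))*((sqrt(-5 + 3*3 + 5*0**2)*(-3))*0) = 17296*((sqrt(-5 + 9 + 5*0)*(-3))*0) = 17296*((sqrt(-5 + 9 + 0)*(-3))*0) = 17296*((sqrt(4)*(-3))*0) = 17296*((2*(-3))*0) = 17296*(-6*0) = 17296*0 = 0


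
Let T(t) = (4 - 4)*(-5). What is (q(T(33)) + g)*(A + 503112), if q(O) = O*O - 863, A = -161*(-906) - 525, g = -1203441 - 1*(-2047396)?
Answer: 546705536676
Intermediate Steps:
g = 843955 (g = -1203441 + 2047396 = 843955)
T(t) = 0 (T(t) = 0*(-5) = 0)
A = 145341 (A = 145866 - 525 = 145341)
q(O) = -863 + O² (q(O) = O² - 863 = -863 + O²)
(q(T(33)) + g)*(A + 503112) = ((-863 + 0²) + 843955)*(145341 + 503112) = ((-863 + 0) + 843955)*648453 = (-863 + 843955)*648453 = 843092*648453 = 546705536676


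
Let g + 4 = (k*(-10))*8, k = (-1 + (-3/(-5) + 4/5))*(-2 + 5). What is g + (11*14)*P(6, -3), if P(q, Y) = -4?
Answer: -716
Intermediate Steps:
k = 6/5 (k = (-1 + (-3*(-⅕) + 4*(⅕)))*3 = (-1 + (⅗ + ⅘))*3 = (-1 + 7/5)*3 = (⅖)*3 = 6/5 ≈ 1.2000)
g = -100 (g = -4 + ((6/5)*(-10))*8 = -4 - 12*8 = -4 - 96 = -100)
g + (11*14)*P(6, -3) = -100 + (11*14)*(-4) = -100 + 154*(-4) = -100 - 616 = -716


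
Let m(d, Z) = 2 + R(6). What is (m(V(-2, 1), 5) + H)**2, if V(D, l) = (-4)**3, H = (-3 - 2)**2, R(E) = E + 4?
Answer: 1369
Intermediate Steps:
R(E) = 4 + E
H = 25 (H = (-5)**2 = 25)
V(D, l) = -64
m(d, Z) = 12 (m(d, Z) = 2 + (4 + 6) = 2 + 10 = 12)
(m(V(-2, 1), 5) + H)**2 = (12 + 25)**2 = 37**2 = 1369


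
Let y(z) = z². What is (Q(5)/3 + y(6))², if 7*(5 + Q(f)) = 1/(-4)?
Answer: 923521/784 ≈ 1178.0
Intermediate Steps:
Q(f) = -141/28 (Q(f) = -5 + (⅐)/(-4) = -5 + (⅐)*(-¼) = -5 - 1/28 = -141/28)
(Q(5)/3 + y(6))² = (-141/28/3 + 6²)² = (-141/28*⅓ + 36)² = (-47/28 + 36)² = (961/28)² = 923521/784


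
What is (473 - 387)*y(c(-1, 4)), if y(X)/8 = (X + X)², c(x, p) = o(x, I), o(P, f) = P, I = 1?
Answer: 2752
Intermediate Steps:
c(x, p) = x
y(X) = 32*X² (y(X) = 8*(X + X)² = 8*(2*X)² = 8*(4*X²) = 32*X²)
(473 - 387)*y(c(-1, 4)) = (473 - 387)*(32*(-1)²) = 86*(32*1) = 86*32 = 2752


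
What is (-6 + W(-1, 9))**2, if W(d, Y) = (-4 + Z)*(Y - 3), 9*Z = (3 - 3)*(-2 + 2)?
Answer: 900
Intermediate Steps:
Z = 0 (Z = ((3 - 3)*(-2 + 2))/9 = (0*0)/9 = (1/9)*0 = 0)
W(d, Y) = 12 - 4*Y (W(d, Y) = (-4 + 0)*(Y - 3) = -4*(-3 + Y) = 12 - 4*Y)
(-6 + W(-1, 9))**2 = (-6 + (12 - 4*9))**2 = (-6 + (12 - 36))**2 = (-6 - 24)**2 = (-30)**2 = 900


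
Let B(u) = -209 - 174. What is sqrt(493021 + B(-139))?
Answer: sqrt(492638) ≈ 701.88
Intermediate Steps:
B(u) = -383
sqrt(493021 + B(-139)) = sqrt(493021 - 383) = sqrt(492638)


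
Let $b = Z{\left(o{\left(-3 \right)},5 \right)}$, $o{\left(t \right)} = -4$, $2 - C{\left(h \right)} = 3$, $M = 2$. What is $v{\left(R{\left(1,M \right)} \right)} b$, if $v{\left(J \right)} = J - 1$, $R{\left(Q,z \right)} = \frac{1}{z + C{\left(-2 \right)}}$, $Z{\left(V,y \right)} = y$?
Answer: $0$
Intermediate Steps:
$C{\left(h \right)} = -1$ ($C{\left(h \right)} = 2 - 3 = -1$)
$b = 5$
$R{\left(Q,z \right)} = \frac{1}{-1 + z}$ ($R{\left(Q,z \right)} = \frac{1}{z - 1} = \frac{1}{-1 + z}$)
$v{\left(J \right)} = -1 + J$
$v{\left(R{\left(1,M \right)} \right)} b = \left(-1 + \frac{1}{-1 + 2}\right) 5 = \left(-1 + 1^{-1}\right) 5 = \left(-1 + 1\right) 5 = 0 \cdot 5 = 0$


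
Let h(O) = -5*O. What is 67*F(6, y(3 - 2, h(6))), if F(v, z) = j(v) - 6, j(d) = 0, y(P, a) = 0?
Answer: -402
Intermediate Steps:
F(v, z) = -6 (F(v, z) = 0 - 6 = -6)
67*F(6, y(3 - 2, h(6))) = 67*(-6) = -402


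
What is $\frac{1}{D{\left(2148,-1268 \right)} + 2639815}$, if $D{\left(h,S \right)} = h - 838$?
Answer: $\frac{1}{2641125} \approx 3.7863 \cdot 10^{-7}$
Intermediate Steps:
$D{\left(h,S \right)} = -838 + h$
$\frac{1}{D{\left(2148,-1268 \right)} + 2639815} = \frac{1}{\left(-838 + 2148\right) + 2639815} = \frac{1}{1310 + 2639815} = \frac{1}{2641125}$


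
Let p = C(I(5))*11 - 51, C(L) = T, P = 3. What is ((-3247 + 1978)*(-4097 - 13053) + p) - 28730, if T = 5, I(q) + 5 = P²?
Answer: 21734624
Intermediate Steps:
I(q) = 4 (I(q) = -5 + 3² = -5 + 9 = 4)
C(L) = 5
p = 4 (p = 5*11 - 51 = 55 - 51 = 4)
((-3247 + 1978)*(-4097 - 13053) + p) - 28730 = ((-3247 + 1978)*(-4097 - 13053) + 4) - 28730 = (-1269*(-17150) + 4) - 28730 = (21763350 + 4) - 28730 = 21763354 - 28730 = 21734624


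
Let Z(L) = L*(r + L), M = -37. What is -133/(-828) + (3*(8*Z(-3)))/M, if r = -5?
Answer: -472007/30636 ≈ -15.407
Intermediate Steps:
Z(L) = L*(-5 + L)
-133/(-828) + (3*(8*Z(-3)))/M = -133/(-828) + (3*(8*(-3*(-5 - 3))))/(-37) = -133*(-1/828) + (3*(8*(-3*(-8))))*(-1/37) = 133/828 + (3*(8*24))*(-1/37) = 133/828 + (3*192)*(-1/37) = 133/828 + 576*(-1/37) = 133/828 - 576/37 = -472007/30636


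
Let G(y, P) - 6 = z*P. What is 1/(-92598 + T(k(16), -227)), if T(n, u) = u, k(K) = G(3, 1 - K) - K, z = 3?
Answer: -1/92825 ≈ -1.0773e-5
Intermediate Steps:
G(y, P) = 6 + 3*P
k(K) = 9 - 4*K (k(K) = (6 + 3*(1 - K)) - K = (6 + (3 - 3*K)) - K = (9 - 3*K) - K = 9 - 4*K)
1/(-92598 + T(k(16), -227)) = 1/(-92598 - 227) = 1/(-92825) = -1/92825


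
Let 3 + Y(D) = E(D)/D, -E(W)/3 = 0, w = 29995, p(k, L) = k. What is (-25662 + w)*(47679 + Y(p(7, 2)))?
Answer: 206580108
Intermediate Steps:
E(W) = 0 (E(W) = -3*0 = 0)
Y(D) = -3 (Y(D) = -3 + 0/D = -3 + 0 = -3)
(-25662 + w)*(47679 + Y(p(7, 2))) = (-25662 + 29995)*(47679 - 3) = 4333*47676 = 206580108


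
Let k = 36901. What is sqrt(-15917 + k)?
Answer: 2*sqrt(5246) ≈ 144.86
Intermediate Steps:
sqrt(-15917 + k) = sqrt(-15917 + 36901) = sqrt(20984) = 2*sqrt(5246)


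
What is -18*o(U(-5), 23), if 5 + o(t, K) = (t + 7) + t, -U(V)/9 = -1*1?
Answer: -360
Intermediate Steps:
U(V) = 9 (U(V) = -(-9) = -9*(-1) = 9)
o(t, K) = 2 + 2*t (o(t, K) = -5 + ((t + 7) + t) = -5 + ((7 + t) + t) = -5 + (7 + 2*t) = 2 + 2*t)
-18*o(U(-5), 23) = -18*(2 + 2*9) = -18*(2 + 18) = -18*20 = -360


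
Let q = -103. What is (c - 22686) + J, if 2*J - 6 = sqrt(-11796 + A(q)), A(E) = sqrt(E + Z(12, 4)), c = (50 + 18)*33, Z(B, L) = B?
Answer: -20439 + sqrt(-11796 + I*sqrt(91))/2 ≈ -20439.0 + 54.305*I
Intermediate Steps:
c = 2244 (c = 68*33 = 2244)
A(E) = sqrt(12 + E) (A(E) = sqrt(E + 12) = sqrt(12 + E))
J = 3 + sqrt(-11796 + I*sqrt(91))/2 (J = 3 + sqrt(-11796 + sqrt(12 - 103))/2 = 3 + sqrt(-11796 + sqrt(-91))/2 = 3 + sqrt(-11796 + I*sqrt(91))/2 ≈ 3.022 + 54.305*I)
(c - 22686) + J = (2244 - 22686) + (3 + sqrt(-11796 + I*sqrt(91))/2) = -20442 + (3 + sqrt(-11796 + I*sqrt(91))/2) = -20439 + sqrt(-11796 + I*sqrt(91))/2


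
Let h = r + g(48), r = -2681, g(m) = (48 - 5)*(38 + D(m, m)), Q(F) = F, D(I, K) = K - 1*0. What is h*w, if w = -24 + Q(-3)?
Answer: -27459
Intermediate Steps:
D(I, K) = K (D(I, K) = K + 0 = K)
g(m) = 1634 + 43*m (g(m) = (48 - 5)*(38 + m) = 43*(38 + m) = 1634 + 43*m)
h = 1017 (h = -2681 + (1634 + 43*48) = -2681 + (1634 + 2064) = -2681 + 3698 = 1017)
w = -27 (w = -24 - 3 = -27)
h*w = 1017*(-27) = -27459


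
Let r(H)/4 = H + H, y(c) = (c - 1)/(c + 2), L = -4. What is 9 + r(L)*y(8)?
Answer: -67/5 ≈ -13.400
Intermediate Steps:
y(c) = (-1 + c)/(2 + c)
r(H) = 8*H (r(H) = 4*(H + H) = 4*(2*H) = 8*H)
9 + r(L)*y(8) = 9 + (8*(-4))*((-1 + 8)/(2 + 8)) = 9 - 32*7/10 = 9 - 112/5 = -67/5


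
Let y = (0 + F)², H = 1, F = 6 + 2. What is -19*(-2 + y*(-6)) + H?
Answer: 7335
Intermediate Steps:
F = 8
y = 64 (y = (0 + 8)² = 8² = 64)
-19*(-2 + y*(-6)) + H = -19*(-2 + 64*(-6)) + 1 = -19*(-2 - 384) + 1 = -19*(-386) + 1 = 7334 + 1 = 7335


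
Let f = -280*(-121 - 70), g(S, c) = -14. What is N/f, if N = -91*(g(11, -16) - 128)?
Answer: 923/3820 ≈ 0.24162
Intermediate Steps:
f = 53480 (f = -280*(-191) = 53480)
N = 12922 (N = -91*(-14 - 128) = -91*(-142) = 12922)
N/f = 12922/53480 = 12922*(1/53480) = 923/3820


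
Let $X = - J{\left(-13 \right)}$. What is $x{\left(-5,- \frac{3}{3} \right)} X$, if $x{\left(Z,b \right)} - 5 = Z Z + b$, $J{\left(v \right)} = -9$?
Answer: $261$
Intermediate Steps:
$x{\left(Z,b \right)} = 5 + b + Z^{2}$ ($x{\left(Z,b \right)} = 5 + \left(Z Z + b\right) = 5 + \left(Z^{2} + b\right) = 5 + \left(b + Z^{2}\right) = 5 + b + Z^{2}$)
$X = 9$ ($X = \left(-1\right) \left(-9\right) = 9$)
$x{\left(-5,- \frac{3}{3} \right)} X = \left(5 - \frac{3}{3} + \left(-5\right)^{2}\right) 9 = \left(5 - 1 + 25\right) 9 = 29 \cdot 9 = 261$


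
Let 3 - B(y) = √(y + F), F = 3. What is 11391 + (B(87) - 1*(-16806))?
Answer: 28200 - 3*√10 ≈ 28191.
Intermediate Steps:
B(y) = 3 - √(3 + y) (B(y) = 3 - √(y + 3) = 3 - √(3 + y))
11391 + (B(87) - 1*(-16806)) = 11391 + ((3 - √(3 + 87)) - 1*(-16806)) = 11391 + ((3 - √90) + 16806) = 11391 + ((3 - 3*√10) + 16806) = 11391 + (16809 - 3*√10) = 28200 - 3*√10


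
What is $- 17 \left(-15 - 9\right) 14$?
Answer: $5712$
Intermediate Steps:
$- 17 \left(-15 - 9\right) 14 = \left(-17\right) \left(-24\right) 14 = 408 \cdot 14 = 5712$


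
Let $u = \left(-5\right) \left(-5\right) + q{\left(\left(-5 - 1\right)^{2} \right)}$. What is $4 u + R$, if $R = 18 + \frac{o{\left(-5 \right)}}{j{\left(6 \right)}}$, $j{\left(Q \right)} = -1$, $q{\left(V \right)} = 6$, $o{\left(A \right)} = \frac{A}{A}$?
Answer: $141$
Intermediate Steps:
$o{\left(A \right)} = 1$
$u = 31$ ($u = \left(-5\right) \left(-5\right) + 6 = 25 + 6 = 31$)
$R = 17$ ($R = 18 + 1 \frac{1}{-1} = 18 + 1 \left(-1\right) = 18 - 1 = 17$)
$4 u + R = 4 \cdot 31 + 17 = 124 + 17 = 141$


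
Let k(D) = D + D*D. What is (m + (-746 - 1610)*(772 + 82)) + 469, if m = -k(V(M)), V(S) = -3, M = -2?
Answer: -2011561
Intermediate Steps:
k(D) = D + D²
m = -6 (m = -(-3)*(1 - 3) = -(-3)*(-2) = -1*6 = -6)
(m + (-746 - 1610)*(772 + 82)) + 469 = (-6 + (-746 - 1610)*(772 + 82)) + 469 = (-6 - 2356*854) + 469 = (-6 - 2012024) + 469 = -2012030 + 469 = -2011561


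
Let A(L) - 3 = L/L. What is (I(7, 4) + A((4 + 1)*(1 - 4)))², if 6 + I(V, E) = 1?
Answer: 1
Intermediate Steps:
I(V, E) = -5 (I(V, E) = -6 + 1 = -5)
A(L) = 4 (A(L) = 3 + L/L = 3 + 1 = 4)
(I(7, 4) + A((4 + 1)*(1 - 4)))² = (-5 + 4)² = (-1)² = 1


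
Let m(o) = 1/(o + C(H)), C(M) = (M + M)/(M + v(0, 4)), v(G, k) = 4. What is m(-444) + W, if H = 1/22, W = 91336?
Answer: 3609050615/39514 ≈ 91336.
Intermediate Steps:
H = 1/22 ≈ 0.045455
C(M) = 2*M/(4 + M) (C(M) = (M + M)/(M + 4) = (2*M)/(4 + M) = 2*M/(4 + M))
m(o) = 1/(2/89 + o) (m(o) = 1/(o + 2*(1/22)/(4 + 1/22)) = 1/(o + 2*(1/22)/(89/22)) = 1/(o + 2*(1/22)*(22/89)) = 1/(o + 2/89) = 1/(2/89 + o))
m(-444) + W = 89/(2 + 89*(-444)) + 91336 = 89/(2 - 39516) + 91336 = 89/(-39514) + 91336 = 89*(-1/39514) + 91336 = -89/39514 + 91336 = 3609050615/39514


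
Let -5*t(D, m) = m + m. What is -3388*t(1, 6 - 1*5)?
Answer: 6776/5 ≈ 1355.2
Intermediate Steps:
t(D, m) = -2*m/5 (t(D, m) = -(m + m)/5 = -2*m/5)
-3388*t(1, 6 - 1*5) = -(-6776)*(6 - 1*5)/5 = -(-6776)*(6 - 5)/5 = -(-6776)/5 = -3388*(-⅖) = 6776/5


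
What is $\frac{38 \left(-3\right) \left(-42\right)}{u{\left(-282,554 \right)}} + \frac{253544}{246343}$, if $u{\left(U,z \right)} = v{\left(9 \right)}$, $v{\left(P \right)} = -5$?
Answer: $- \frac{1178222564}{1231715} \approx -956.57$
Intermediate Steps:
$u{\left(U,z \right)} = -5$
$\frac{38 \left(-3\right) \left(-42\right)}{u{\left(-282,554 \right)}} + \frac{253544}{246343} = \frac{38 \left(-3\right) \left(-42\right)}{-5} + \frac{253544}{246343} = \left(-114\right) \left(-42\right) \left(- \frac{1}{5}\right) + 253544 \cdot \frac{1}{246343} = 4788 \left(- \frac{1}{5}\right) + \frac{253544}{246343} = - \frac{4788}{5} + \frac{253544}{246343} = - \frac{1178222564}{1231715}$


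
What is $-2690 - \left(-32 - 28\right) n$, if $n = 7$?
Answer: $-2270$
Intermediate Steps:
$-2690 - \left(-32 - 28\right) n = -2690 - \left(-32 - 28\right) 7 = -2690 - \left(-60\right) 7 = -2690 - -420 = -2690 + 420 = -2270$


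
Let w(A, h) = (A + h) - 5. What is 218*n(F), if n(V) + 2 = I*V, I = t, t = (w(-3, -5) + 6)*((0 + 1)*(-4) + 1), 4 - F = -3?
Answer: 31610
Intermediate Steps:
w(A, h) = -5 + A + h
F = 7 (F = 4 - 1*(-3) = 4 + 3 = 7)
t = 21 (t = ((-5 - 3 - 5) + 6)*((0 + 1)*(-4) + 1) = (-13 + 6)*(1*(-4) + 1) = -7*(-4 + 1) = -7*(-3) = 21)
I = 21
n(V) = -2 + 21*V
218*n(F) = 218*(-2 + 21*7) = 218*(-2 + 147) = 218*145 = 31610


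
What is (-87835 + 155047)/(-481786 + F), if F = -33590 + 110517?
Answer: -22404/134953 ≈ -0.16601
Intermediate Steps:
F = 76927
(-87835 + 155047)/(-481786 + F) = (-87835 + 155047)/(-481786 + 76927) = 67212/(-404859) = 67212*(-1/404859) = -22404/134953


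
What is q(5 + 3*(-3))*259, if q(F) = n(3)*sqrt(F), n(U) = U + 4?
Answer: 3626*I ≈ 3626.0*I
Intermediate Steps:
n(U) = 4 + U
q(F) = 7*sqrt(F) (q(F) = (4 + 3)*sqrt(F) = 7*sqrt(F))
q(5 + 3*(-3))*259 = (7*sqrt(5 + 3*(-3)))*259 = (7*sqrt(5 - 9))*259 = (7*sqrt(-4))*259 = (7*(2*I))*259 = (14*I)*259 = 3626*I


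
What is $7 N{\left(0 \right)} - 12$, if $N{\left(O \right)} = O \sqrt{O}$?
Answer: $-12$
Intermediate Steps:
$N{\left(O \right)} = O^{\frac{3}{2}}$
$7 N{\left(0 \right)} - 12 = 7 \cdot 0^{\frac{3}{2}} - 12 = 7 \cdot 0 - 12 = 0 - 12 = -12$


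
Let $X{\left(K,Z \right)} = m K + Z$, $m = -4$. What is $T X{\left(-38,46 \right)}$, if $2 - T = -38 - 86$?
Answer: $24948$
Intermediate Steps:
$X{\left(K,Z \right)} = Z - 4 K$ ($X{\left(K,Z \right)} = - 4 K + Z = Z - 4 K$)
$T = 126$ ($T = 2 - \left(-38 - 86\right) = 2 - -124 = 2 + 124 = 126$)
$T X{\left(-38,46 \right)} = 126 \left(46 - -152\right) = 126 \left(46 + 152\right) = 126 \cdot 198 = 24948$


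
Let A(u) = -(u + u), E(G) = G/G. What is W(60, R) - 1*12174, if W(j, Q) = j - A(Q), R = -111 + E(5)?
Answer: -12334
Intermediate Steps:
E(G) = 1
A(u) = -2*u
R = -110 (R = -111 + 1 = -110)
W(j, Q) = j + 2*Q (W(j, Q) = j - (-2)*Q = j + 2*Q)
W(60, R) - 1*12174 = (60 + 2*(-110)) - 1*12174 = (60 - 220) - 12174 = -160 - 12174 = -12334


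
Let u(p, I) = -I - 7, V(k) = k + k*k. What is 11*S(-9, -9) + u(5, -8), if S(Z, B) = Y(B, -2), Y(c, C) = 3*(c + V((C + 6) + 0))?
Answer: 364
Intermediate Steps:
V(k) = k + k²
Y(c, C) = 3*c + 3*(6 + C)*(7 + C) (Y(c, C) = 3*(c + ((C + 6) + 0)*(1 + ((C + 6) + 0))) = 3*(c + ((6 + C) + 0)*(1 + ((6 + C) + 0))) = 3*(c + (6 + C)*(1 + (6 + C))) = 3*(c + (6 + C)*(7 + C)) = 3*c + 3*(6 + C)*(7 + C))
S(Z, B) = 60 + 3*B (S(Z, B) = 3*B + 3*(6 - 2)*(7 - 2) = 3*B + 3*4*5 = 3*B + 60 = 60 + 3*B)
u(p, I) = -7 - I
11*S(-9, -9) + u(5, -8) = 11*(60 + 3*(-9)) + (-7 - 1*(-8)) = 11*(60 - 27) + (-7 + 8) = 11*33 + 1 = 363 + 1 = 364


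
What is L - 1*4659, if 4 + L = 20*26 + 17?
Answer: -4126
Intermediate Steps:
L = 533 (L = -4 + (20*26 + 17) = -4 + (520 + 17) = -4 + 537 = 533)
L - 1*4659 = 533 - 1*4659 = 533 - 4659 = -4126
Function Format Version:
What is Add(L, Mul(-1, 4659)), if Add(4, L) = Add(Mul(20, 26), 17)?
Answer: -4126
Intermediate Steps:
L = 533 (L = Add(-4, Add(Mul(20, 26), 17)) = Add(-4, Add(520, 17)) = Add(-4, 537) = 533)
Add(L, Mul(-1, 4659)) = Add(533, Mul(-1, 4659)) = Add(533, -4659) = -4126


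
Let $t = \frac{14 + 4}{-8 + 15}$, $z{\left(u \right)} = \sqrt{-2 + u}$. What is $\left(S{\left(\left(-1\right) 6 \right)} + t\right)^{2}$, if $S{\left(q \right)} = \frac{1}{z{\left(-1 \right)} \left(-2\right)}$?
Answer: $\frac{3839}{588} + \frac{6 i \sqrt{3}}{7} \approx 6.5289 + 1.4846 i$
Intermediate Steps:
$S{\left(q \right)} = \frac{i \sqrt{3}}{6}$ ($S{\left(q \right)} = \frac{1}{\sqrt{-2 - 1} \left(-2\right)} = \frac{1}{\sqrt{-3} \left(-2\right)} = \frac{1}{i \sqrt{3} \left(-2\right)} = \frac{1}{\left(-2\right) i \sqrt{3}} = \frac{i \sqrt{3}}{6}$)
$t = \frac{18}{7} \approx 2.5714$
$\left(S{\left(\left(-1\right) 6 \right)} + t\right)^{2} = \left(\frac{i \sqrt{3}}{6} + \frac{18}{7}\right)^{2} = \left(\frac{18}{7} + \frac{i \sqrt{3}}{6}\right)^{2}$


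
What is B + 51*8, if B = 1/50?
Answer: 20401/50 ≈ 408.02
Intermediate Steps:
B = 1/50 ≈ 0.020000
B + 51*8 = 1/50 + 51*8 = 1/50 + 408 = 20401/50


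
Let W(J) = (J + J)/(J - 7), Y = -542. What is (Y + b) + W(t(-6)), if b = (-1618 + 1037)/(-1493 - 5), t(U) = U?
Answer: -1504197/2782 ≈ -540.69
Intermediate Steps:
b = 83/214 (b = -581/(-1498) = -581*(-1/1498) = 83/214 ≈ 0.38785)
W(J) = 2*J/(-7 + J) (W(J) = (2*J)/(-7 + J) = 2*J/(-7 + J))
(Y + b) + W(t(-6)) = (-542 + 83/214) + 2*(-6)/(-7 - 6) = -115905/214 + 2*(-6)/(-13) = -115905/214 + 2*(-6)*(-1/13) = -115905/214 + 12/13 = -1504197/2782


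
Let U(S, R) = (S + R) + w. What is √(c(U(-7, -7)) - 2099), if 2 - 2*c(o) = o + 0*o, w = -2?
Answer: I*√2090 ≈ 45.716*I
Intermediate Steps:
U(S, R) = -2 + R + S (U(S, R) = (S + R) - 2 = (R + S) - 2 = -2 + R + S)
c(o) = 1 - o/2 (c(o) = 1 - (o + 0*o)/2 = 1 - (o + 0)/2 = 1 - o/2)
√(c(U(-7, -7)) - 2099) = √((1 - (-2 - 7 - 7)/2) - 2099) = √((1 - ½*(-16)) - 2099) = √((1 + 8) - 2099) = √(9 - 2099) = √(-2090) = I*√2090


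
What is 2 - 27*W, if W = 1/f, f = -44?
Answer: 115/44 ≈ 2.6136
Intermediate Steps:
W = -1/44 (W = 1/(-44) = -1/44 ≈ -0.022727)
2 - 27*W = 2 - 27*(-1/44) = 2 + 27/44 = 115/44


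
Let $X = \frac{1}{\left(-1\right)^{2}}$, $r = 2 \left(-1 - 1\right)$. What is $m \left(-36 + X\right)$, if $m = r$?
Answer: $140$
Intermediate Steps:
$r = -4$ ($r = 2 \left(-2\right) = -4$)
$m = -4$
$X = 1$ ($X = 1^{-1} = 1$)
$m \left(-36 + X\right) = - 4 \left(-36 + 1\right) = \left(-4\right) \left(-35\right) = 140$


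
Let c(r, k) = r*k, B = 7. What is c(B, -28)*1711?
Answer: -335356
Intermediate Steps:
c(r, k) = k*r
c(B, -28)*1711 = -28*7*1711 = -196*1711 = -335356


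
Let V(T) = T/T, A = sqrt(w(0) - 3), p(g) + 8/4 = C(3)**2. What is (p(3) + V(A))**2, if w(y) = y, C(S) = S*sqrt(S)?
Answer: 676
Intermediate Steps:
C(S) = S**(3/2)
p(g) = 25 (p(g) = -2 + (3**(3/2))**2 = -2 + (3*sqrt(3))**2 = -2 + 27 = 25)
A = I*sqrt(3) (A = sqrt(0 - 3) = sqrt(-3) = I*sqrt(3) ≈ 1.732*I)
V(T) = 1
(p(3) + V(A))**2 = (25 + 1)**2 = 26**2 = 676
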